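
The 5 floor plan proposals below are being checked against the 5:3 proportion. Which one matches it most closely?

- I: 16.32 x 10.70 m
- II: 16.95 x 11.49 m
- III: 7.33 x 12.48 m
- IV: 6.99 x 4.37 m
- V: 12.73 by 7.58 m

Target 5:3 ≈ 1.667.
I: 1.525 (Δ0.142)  II: 1.475 (Δ0.192)  III: 1.703 (Δ0.036)  IV: 1.600 (Δ0.067)  V: 1.679 (Δ0.012)

V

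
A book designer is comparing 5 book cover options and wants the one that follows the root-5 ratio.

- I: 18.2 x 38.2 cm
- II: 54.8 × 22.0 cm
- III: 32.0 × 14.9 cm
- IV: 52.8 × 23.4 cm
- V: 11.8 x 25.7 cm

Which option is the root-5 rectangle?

IV

Target root-5 ≈ 2.236.
I: 2.099 (Δ0.137)  II: 2.491 (Δ0.255)  III: 2.148 (Δ0.088)  IV: 2.256 (Δ0.020)  V: 2.178 (Δ0.058)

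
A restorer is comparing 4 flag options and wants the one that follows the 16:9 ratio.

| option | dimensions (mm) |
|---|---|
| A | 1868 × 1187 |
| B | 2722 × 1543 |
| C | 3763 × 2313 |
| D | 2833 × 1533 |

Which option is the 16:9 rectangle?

Target 16:9 ≈ 1.778.
A: 1.574 (Δ0.204)  B: 1.764 (Δ0.014)  C: 1.627 (Δ0.151)  D: 1.848 (Δ0.070)

B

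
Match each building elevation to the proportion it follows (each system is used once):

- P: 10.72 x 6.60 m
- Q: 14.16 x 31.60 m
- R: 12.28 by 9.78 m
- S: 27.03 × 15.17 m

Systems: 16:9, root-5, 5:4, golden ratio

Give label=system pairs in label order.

P = 10.72/6.60 ≈ 1.624 → golden ratio (1.618)
Q = 31.60/14.16 ≈ 2.232 → root-5 (2.236)
R = 12.28/9.78 ≈ 1.256 → 5:4 (1.250)
S = 27.03/15.17 ≈ 1.782 → 16:9 (1.778)

P=golden ratio, Q=root-5, R=5:4, S=16:9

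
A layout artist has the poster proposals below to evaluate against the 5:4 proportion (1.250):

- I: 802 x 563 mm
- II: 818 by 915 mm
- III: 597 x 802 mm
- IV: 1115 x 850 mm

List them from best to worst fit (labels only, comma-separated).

Ratios: I = 802 / 563 ≈ 1.425; II = 915 / 818 ≈ 1.119; III = 802 / 597 ≈ 1.343; IV = 1115 / 850 ≈ 1.312.
|Δ from 1.250|: I 0.175; II 0.131; III 0.093; IV 0.062.

IV, III, II, I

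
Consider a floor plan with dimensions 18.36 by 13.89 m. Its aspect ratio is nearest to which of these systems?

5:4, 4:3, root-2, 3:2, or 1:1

4:3

18.36/13.89 ≈ 1.322. Nearest candidates are 4:3 (1.333, off by 0.011) and 5:4 (1.250, off by 0.072).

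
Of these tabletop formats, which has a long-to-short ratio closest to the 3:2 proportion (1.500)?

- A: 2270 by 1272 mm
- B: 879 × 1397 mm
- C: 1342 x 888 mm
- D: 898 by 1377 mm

C

Ratios (long/short): A ≈ 1.785; B ≈ 1.589; C ≈ 1.511; D ≈ 1.533.
3:2 ≈ 1.500; option C is nearest (Δ 0.011).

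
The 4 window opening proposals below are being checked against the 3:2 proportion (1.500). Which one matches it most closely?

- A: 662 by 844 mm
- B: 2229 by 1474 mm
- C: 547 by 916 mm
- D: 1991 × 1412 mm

Target 3:2 ≈ 1.500.
A: 1.275 (Δ0.225)  B: 1.512 (Δ0.012)  C: 1.675 (Δ0.175)  D: 1.410 (Δ0.090)

B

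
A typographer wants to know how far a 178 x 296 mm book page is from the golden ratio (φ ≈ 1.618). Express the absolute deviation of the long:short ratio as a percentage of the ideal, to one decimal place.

Ratio = 296 / 178 ≈ 1.6629.
Ideal golden ratio ≈ 1.6180. |1.6629 − 1.6180| / 1.6180 ≈ 2.78% → 2.8%.

2.8%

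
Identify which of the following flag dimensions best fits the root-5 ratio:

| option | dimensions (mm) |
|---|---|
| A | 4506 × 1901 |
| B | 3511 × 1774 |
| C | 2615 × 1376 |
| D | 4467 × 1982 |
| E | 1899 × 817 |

D

Target root-5 ≈ 2.236.
A: 2.370 (Δ0.134)  B: 1.979 (Δ0.257)  C: 1.900 (Δ0.336)  D: 2.254 (Δ0.018)  E: 2.324 (Δ0.088)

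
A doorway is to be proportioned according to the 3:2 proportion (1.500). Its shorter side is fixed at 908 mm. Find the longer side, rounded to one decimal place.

3:2 = 1.50000.
Longer side = 908 × 1.50000 ≈ 1362.000 → 1362.0 mm.

1362.0 mm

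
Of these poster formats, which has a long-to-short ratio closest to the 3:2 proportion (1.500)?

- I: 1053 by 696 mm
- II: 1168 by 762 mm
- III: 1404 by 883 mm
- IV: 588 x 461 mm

I

Ratios (long/short): I ≈ 1.513; II ≈ 1.533; III ≈ 1.590; IV ≈ 1.275.
3:2 ≈ 1.500; option I is nearest (Δ 0.013).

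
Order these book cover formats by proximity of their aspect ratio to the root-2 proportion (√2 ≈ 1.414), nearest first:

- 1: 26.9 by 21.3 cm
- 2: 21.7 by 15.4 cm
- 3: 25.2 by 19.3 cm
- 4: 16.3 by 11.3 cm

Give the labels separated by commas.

2, 4, 3, 1

1: 26.9/21.3 ≈ 1.263 → |1.263 − 1.414| = 0.151
2: 21.7/15.4 ≈ 1.409 → |1.409 − 1.414| = 0.005
3: 25.2/19.3 ≈ 1.306 → |1.306 − 1.414| = 0.108
4: 16.3/11.3 ≈ 1.442 → |1.442 − 1.414| = 0.028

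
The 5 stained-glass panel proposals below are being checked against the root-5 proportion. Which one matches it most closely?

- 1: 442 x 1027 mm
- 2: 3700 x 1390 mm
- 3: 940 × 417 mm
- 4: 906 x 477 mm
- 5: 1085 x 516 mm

3

Ratios (long/short): 1 ≈ 2.324; 2 ≈ 2.662; 3 ≈ 2.254; 4 ≈ 1.899; 5 ≈ 2.103.
root-5 ≈ 2.236; option 3 is nearest (Δ 0.018).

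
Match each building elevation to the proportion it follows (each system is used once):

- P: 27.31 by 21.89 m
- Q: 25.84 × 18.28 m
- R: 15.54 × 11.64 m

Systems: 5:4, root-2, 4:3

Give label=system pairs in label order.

P = 27.31/21.89 ≈ 1.248 → 5:4 (1.250)
Q = 25.84/18.28 ≈ 1.414 → root-2 (1.414)
R = 15.54/11.64 ≈ 1.335 → 4:3 (1.333)

P=5:4, Q=root-2, R=4:3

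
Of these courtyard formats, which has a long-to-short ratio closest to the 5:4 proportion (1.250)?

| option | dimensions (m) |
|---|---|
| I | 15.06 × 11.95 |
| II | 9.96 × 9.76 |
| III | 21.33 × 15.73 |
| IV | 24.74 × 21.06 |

I

Target 5:4 ≈ 1.250.
I: 1.260 (Δ0.010)  II: 1.020 (Δ0.230)  III: 1.356 (Δ0.106)  IV: 1.175 (Δ0.075)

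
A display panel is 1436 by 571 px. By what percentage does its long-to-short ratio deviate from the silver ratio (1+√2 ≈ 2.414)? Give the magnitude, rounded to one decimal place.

Ratio = 1436 / 571 ≈ 2.5149.
Ideal silver ratio ≈ 2.4142. |2.5149 − 2.4142| / 2.4142 ≈ 4.17% → 4.2%.

4.2%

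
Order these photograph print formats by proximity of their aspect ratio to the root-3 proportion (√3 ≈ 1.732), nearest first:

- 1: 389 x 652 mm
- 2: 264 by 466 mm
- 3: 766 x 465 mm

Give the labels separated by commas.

2, 1, 3

1: 652/389 ≈ 1.676 → |1.676 − 1.732| = 0.056
2: 466/264 ≈ 1.765 → |1.765 − 1.732| = 0.033
3: 766/465 ≈ 1.647 → |1.647 − 1.732| = 0.085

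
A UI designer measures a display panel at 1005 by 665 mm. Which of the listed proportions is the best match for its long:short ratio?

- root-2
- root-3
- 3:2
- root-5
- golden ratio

1005/665 ≈ 1.511. Nearest candidates are 3:2 (1.500, off by 0.011) and root-2 (1.414, off by 0.097).

3:2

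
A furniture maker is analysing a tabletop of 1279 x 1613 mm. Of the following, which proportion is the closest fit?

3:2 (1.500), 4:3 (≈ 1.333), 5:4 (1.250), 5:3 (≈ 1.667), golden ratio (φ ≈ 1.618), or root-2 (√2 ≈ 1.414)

Ratio = 1613 / 1279 ≈ 1.261.
Distances: 3:2 1.500 (Δ 0.239); 4:3 1.333 (Δ 0.072); 5:4 1.250 (Δ 0.011); 5:3 1.667 (Δ 0.406); golden ratio 1.618 (Δ 0.357); root-2 1.414 (Δ 0.153).

5:4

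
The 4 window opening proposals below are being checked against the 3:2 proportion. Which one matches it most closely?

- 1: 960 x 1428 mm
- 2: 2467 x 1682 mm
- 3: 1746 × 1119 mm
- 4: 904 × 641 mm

Ratios (long/short): 1 ≈ 1.488; 2 ≈ 1.467; 3 ≈ 1.560; 4 ≈ 1.410.
3:2 ≈ 1.500; option 1 is nearest (Δ 0.012).

1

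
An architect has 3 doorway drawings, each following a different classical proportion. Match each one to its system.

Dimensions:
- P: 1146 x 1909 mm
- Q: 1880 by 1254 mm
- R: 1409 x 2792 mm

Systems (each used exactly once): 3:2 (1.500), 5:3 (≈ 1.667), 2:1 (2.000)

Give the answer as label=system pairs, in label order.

P=5:3, Q=3:2, R=2:1

P = 1909/1146 ≈ 1.666 → 5:3 (1.667)
Q = 1880/1254 ≈ 1.499 → 3:2 (1.500)
R = 2792/1409 ≈ 1.982 → 2:1 (2.000)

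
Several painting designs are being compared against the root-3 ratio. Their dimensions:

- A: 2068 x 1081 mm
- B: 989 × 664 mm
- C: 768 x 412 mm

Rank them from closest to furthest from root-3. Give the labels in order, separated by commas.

A: 2068/1081 ≈ 1.913 → |1.913 − 1.732| = 0.181
B: 989/664 ≈ 1.489 → |1.489 − 1.732| = 0.243
C: 768/412 ≈ 1.864 → |1.864 − 1.732| = 0.132

C, A, B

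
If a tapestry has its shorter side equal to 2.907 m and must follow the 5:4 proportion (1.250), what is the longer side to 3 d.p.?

5:4 = 1.25000.
Longer side = 2.907 × 1.25000 ≈ 3.63375 → 3.634 m.

3.634 m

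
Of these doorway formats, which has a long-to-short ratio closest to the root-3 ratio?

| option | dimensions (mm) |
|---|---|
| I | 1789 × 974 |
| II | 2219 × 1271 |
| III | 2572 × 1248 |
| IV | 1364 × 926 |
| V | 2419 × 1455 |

II

Target root-3 ≈ 1.732.
I: 1.837 (Δ0.105)  II: 1.746 (Δ0.014)  III: 2.061 (Δ0.329)  IV: 1.473 (Δ0.259)  V: 1.663 (Δ0.069)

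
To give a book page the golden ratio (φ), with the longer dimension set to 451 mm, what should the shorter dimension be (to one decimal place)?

278.7 mm

golden ratio ≈ 1.61803.
Shorter side = 451 ÷ 1.61803 ≈ 278.734 → 278.7 mm.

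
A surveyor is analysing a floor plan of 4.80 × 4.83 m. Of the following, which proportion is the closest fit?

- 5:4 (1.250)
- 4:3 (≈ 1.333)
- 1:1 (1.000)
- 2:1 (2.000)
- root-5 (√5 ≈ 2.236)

1:1

4.83/4.80 ≈ 1.006. Nearest candidates are 1:1 (1.000, off by 0.006) and 5:4 (1.250, off by 0.244).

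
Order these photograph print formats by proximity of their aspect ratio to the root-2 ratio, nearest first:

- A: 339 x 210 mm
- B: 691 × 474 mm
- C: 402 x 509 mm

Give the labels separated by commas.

Ratios: A = 339 / 210 ≈ 1.614; B = 691 / 474 ≈ 1.458; C = 509 / 402 ≈ 1.266.
|Δ from 1.414|: A 0.200; B 0.044; C 0.148.

B, C, A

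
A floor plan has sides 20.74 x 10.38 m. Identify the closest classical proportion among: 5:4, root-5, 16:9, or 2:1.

Ratio = 20.74 / 10.38 ≈ 1.998.
Distances: 5:4 1.250 (Δ 0.748); root-5 2.236 (Δ 0.238); 16:9 1.778 (Δ 0.220); 2:1 2.000 (Δ 0.002).

2:1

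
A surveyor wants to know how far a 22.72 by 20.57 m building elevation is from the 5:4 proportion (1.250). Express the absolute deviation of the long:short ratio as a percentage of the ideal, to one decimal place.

11.6%

Ratio = 22.72 / 20.57 ≈ 1.1045.
Ideal 5:4 = 1.2500. |1.1045 − 1.2500| / 1.2500 ≈ 11.64% → 11.6%.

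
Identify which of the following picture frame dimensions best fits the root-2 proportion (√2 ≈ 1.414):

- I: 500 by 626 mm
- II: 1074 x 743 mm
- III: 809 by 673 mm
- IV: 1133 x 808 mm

IV

Ratios (long/short): I ≈ 1.252; II ≈ 1.445; III ≈ 1.202; IV ≈ 1.402.
root-2 ≈ 1.414; option IV is nearest (Δ 0.012).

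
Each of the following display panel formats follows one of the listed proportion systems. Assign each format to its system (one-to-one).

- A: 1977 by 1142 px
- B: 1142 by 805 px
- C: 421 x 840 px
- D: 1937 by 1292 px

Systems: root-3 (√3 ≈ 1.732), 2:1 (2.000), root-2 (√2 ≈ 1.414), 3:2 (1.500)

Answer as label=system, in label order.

A = 1977/1142 ≈ 1.731 → root-3 (1.732)
B = 1142/805 ≈ 1.419 → root-2 (1.414)
C = 840/421 ≈ 1.995 → 2:1 (2.000)
D = 1937/1292 ≈ 1.499 → 3:2 (1.500)

A=root-3, B=root-2, C=2:1, D=3:2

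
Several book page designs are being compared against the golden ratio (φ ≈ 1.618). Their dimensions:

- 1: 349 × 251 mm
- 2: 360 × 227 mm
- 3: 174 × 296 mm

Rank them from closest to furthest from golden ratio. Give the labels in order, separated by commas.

2, 3, 1

1: 349/251 ≈ 1.390 → |1.390 − 1.618| = 0.228
2: 360/227 ≈ 1.586 → |1.586 − 1.618| = 0.032
3: 296/174 ≈ 1.701 → |1.701 − 1.618| = 0.083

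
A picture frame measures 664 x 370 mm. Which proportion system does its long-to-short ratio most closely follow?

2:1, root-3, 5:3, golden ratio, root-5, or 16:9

664/370 ≈ 1.795. Nearest candidates are 16:9 (1.778, off by 0.017) and root-3 (1.732, off by 0.063).

16:9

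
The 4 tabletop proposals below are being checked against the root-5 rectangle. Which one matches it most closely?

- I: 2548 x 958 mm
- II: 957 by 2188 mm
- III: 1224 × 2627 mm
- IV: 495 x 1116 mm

Target root-5 ≈ 2.236.
I: 2.660 (Δ0.424)  II: 2.286 (Δ0.050)  III: 2.146 (Δ0.090)  IV: 2.255 (Δ0.019)

IV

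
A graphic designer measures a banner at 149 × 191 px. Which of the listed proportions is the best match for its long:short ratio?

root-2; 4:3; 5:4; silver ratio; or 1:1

5:4

Ratio = 191 / 149 ≈ 1.282.
Distances: root-2 1.414 (Δ 0.132); 4:3 1.333 (Δ 0.051); 5:4 1.250 (Δ 0.032); silver ratio 2.414 (Δ 1.132); 1:1 1.000 (Δ 0.282).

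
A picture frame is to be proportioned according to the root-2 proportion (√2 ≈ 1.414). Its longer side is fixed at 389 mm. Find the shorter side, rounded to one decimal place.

275.1 mm

root-2 ≈ 1.41421.
Shorter side = 389 ÷ 1.41421 ≈ 275.065 → 275.1 mm.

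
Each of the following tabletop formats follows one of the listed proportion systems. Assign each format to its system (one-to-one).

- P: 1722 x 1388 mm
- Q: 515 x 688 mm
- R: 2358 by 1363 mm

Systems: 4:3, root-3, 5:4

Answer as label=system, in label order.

P = 1722/1388 ≈ 1.241 → 5:4 (1.250)
Q = 688/515 ≈ 1.336 → 4:3 (1.333)
R = 2358/1363 ≈ 1.730 → root-3 (1.732)

P=5:4, Q=4:3, R=root-3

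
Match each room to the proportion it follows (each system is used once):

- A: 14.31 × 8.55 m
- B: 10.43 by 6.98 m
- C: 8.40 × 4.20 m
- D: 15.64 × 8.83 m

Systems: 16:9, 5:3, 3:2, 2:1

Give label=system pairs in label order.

A=5:3, B=3:2, C=2:1, D=16:9

A = 14.31/8.55 ≈ 1.674 → 5:3 (1.667)
B = 10.43/6.98 ≈ 1.494 → 3:2 (1.500)
C = 8.40/4.20 ≈ 2.000 → 2:1 (2.000)
D = 15.64/8.83 ≈ 1.771 → 16:9 (1.778)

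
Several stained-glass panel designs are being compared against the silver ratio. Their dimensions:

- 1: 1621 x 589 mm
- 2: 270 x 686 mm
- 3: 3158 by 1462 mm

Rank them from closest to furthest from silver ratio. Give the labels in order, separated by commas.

2, 3, 1

1: 1621/589 ≈ 2.752 → |2.752 − 2.414| = 0.338
2: 686/270 ≈ 2.541 → |2.541 − 2.414| = 0.127
3: 3158/1462 ≈ 2.160 → |2.160 − 2.414| = 0.254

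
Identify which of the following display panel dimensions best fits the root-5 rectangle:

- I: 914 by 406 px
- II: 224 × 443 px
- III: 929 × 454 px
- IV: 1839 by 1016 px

I

Ratios (long/short): I ≈ 2.251; II ≈ 1.978; III ≈ 2.046; IV ≈ 1.810.
root-5 ≈ 2.236; option I is nearest (Δ 0.015).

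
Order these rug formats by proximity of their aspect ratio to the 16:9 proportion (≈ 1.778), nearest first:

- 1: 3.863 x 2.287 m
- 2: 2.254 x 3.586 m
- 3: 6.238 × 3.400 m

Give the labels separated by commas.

1: 3.863/2.287 ≈ 1.689 → |1.689 − 1.778| = 0.089
2: 3.586/2.254 ≈ 1.591 → |1.591 − 1.778| = 0.187
3: 6.238/3.400 ≈ 1.835 → |1.835 − 1.778| = 0.057

3, 1, 2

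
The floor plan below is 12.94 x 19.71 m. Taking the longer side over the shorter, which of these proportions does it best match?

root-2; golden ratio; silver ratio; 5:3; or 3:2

3:2

Ratio = 19.71 / 12.94 ≈ 1.523.
Distances: root-2 1.414 (Δ 0.109); golden ratio 1.618 (Δ 0.095); silver ratio 2.414 (Δ 0.891); 5:3 1.667 (Δ 0.144); 3:2 1.500 (Δ 0.023).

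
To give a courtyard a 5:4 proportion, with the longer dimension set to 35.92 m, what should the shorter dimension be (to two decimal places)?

5:4 = 1.25000.
Shorter side = 35.92 ÷ 1.25000 ≈ 28.7360 → 28.74 m.

28.74 m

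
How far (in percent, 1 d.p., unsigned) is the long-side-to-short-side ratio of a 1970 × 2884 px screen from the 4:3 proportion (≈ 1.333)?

9.8%

Ratio = 2884 / 1970 ≈ 1.4640.
Ideal 4:3 ≈ 1.3333. |1.4640 − 1.3333| / 1.3333 ≈ 9.80% → 9.8%.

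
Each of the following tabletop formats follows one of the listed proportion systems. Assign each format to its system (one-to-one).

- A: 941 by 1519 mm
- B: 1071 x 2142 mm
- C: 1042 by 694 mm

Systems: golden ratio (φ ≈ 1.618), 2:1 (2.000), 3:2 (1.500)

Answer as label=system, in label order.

Ratios: A ≈ 1.614; B ≈ 2.000; C ≈ 1.501.
Targets: golden ratio ≈ 1.618; 2:1 ≈ 2.000; 3:2 ≈ 1.500.

A=golden ratio, B=2:1, C=3:2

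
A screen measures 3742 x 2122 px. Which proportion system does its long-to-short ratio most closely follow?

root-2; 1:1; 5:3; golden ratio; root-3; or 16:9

3742/2122 ≈ 1.763. Nearest candidates are 16:9 (1.778, off by 0.015) and root-3 (1.732, off by 0.031).

16:9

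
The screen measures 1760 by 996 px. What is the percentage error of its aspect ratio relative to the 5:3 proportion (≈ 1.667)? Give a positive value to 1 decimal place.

Ratio = 1760 / 996 ≈ 1.7671.
Ideal 5:3 ≈ 1.6667. |1.7671 − 1.6667| / 1.6667 ≈ 6.02% → 6.0%.

6.0%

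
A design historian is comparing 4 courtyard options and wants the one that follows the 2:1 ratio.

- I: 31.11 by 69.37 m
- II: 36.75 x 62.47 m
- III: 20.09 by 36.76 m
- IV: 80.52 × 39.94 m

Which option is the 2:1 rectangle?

IV

Target 2:1 ≈ 2.000.
I: 2.230 (Δ0.230)  II: 1.700 (Δ0.300)  III: 1.830 (Δ0.170)  IV: 2.016 (Δ0.016)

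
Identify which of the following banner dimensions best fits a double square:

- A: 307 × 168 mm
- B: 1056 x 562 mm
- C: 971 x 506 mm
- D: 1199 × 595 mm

Target 2:1 ≈ 2.000.
A: 1.827 (Δ0.173)  B: 1.879 (Δ0.121)  C: 1.919 (Δ0.081)  D: 2.015 (Δ0.015)

D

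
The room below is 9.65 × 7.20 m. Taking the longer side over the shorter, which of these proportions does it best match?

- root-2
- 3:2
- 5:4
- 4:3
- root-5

4:3

Ratio = 9.65 / 7.20 ≈ 1.340.
Distances: root-2 1.414 (Δ 0.074); 3:2 1.500 (Δ 0.160); 5:4 1.250 (Δ 0.090); 4:3 1.333 (Δ 0.007); root-5 2.236 (Δ 0.896).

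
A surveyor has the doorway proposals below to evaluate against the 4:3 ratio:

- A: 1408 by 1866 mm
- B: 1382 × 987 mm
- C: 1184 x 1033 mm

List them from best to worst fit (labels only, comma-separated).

Ratios: A = 1866 / 1408 ≈ 1.325; B = 1382 / 987 ≈ 1.400; C = 1184 / 1033 ≈ 1.146.
|Δ from 1.333|: A 0.008; B 0.067; C 0.187.

A, B, C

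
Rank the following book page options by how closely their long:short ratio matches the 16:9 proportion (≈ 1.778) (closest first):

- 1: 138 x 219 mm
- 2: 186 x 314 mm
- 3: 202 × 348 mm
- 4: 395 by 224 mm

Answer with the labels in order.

4, 3, 2, 1

Ratios: 1 = 219 / 138 ≈ 1.587; 2 = 314 / 186 ≈ 1.688; 3 = 348 / 202 ≈ 1.723; 4 = 395 / 224 ≈ 1.763.
|Δ from 1.778|: 1 0.191; 2 0.090; 3 0.055; 4 0.015.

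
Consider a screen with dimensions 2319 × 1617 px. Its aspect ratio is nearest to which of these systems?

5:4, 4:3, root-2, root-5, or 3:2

Ratio = 2319 / 1617 ≈ 1.434.
Distances: 5:4 1.250 (Δ 0.184); 4:3 1.333 (Δ 0.101); root-2 1.414 (Δ 0.020); root-5 2.236 (Δ 0.802); 3:2 1.500 (Δ 0.066).

root-2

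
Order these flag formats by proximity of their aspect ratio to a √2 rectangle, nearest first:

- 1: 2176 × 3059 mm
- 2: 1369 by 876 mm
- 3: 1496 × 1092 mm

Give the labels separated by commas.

1, 3, 2

1: 3059/2176 ≈ 1.406 → |1.406 − 1.414| = 0.008
2: 1369/876 ≈ 1.563 → |1.563 − 1.414| = 0.149
3: 1496/1092 ≈ 1.370 → |1.370 − 1.414| = 0.044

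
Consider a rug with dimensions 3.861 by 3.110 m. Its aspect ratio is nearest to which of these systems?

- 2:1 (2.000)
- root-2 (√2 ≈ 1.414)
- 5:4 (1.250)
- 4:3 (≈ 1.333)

5:4

3.861/3.110 ≈ 1.241. Nearest candidates are 5:4 (1.250, off by 0.009) and 4:3 (1.333, off by 0.092).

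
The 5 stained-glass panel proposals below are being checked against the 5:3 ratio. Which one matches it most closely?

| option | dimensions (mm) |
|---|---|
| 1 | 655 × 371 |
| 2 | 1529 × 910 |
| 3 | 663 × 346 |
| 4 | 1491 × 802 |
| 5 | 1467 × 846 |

Target 5:3 ≈ 1.667.
1: 1.765 (Δ0.098)  2: 1.680 (Δ0.013)  3: 1.916 (Δ0.249)  4: 1.859 (Δ0.192)  5: 1.734 (Δ0.067)

2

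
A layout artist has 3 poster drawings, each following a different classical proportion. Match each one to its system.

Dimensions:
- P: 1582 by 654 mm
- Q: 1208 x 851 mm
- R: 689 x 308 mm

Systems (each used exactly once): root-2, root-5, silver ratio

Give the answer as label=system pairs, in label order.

Ratios: P ≈ 2.419; Q ≈ 1.420; R ≈ 2.237.
Targets: root-2 ≈ 1.414; root-5 ≈ 2.236; silver ratio ≈ 2.414.

P=silver ratio, Q=root-2, R=root-5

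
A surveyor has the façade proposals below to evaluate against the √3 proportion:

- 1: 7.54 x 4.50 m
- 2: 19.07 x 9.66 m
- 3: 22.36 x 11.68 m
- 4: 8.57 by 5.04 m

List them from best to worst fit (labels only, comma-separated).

1: 7.54/4.50 ≈ 1.676 → |1.676 − 1.732| = 0.056
2: 19.07/9.66 ≈ 1.974 → |1.974 − 1.732| = 0.242
3: 22.36/11.68 ≈ 1.914 → |1.914 − 1.732| = 0.182
4: 8.57/5.04 ≈ 1.700 → |1.700 − 1.732| = 0.032

4, 1, 3, 2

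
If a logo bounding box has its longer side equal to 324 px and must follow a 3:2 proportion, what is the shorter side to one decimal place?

216.0 px

3:2 = 1.50000.
Shorter side = 324 ÷ 1.50000 ≈ 216.000 → 216.0 px.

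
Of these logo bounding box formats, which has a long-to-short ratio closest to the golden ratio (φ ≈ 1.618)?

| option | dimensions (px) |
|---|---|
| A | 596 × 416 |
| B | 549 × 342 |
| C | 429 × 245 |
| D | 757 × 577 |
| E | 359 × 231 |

Ratios (long/short): A ≈ 1.433; B ≈ 1.605; C ≈ 1.751; D ≈ 1.312; E ≈ 1.554.
golden ratio ≈ 1.618; option B is nearest (Δ 0.013).

B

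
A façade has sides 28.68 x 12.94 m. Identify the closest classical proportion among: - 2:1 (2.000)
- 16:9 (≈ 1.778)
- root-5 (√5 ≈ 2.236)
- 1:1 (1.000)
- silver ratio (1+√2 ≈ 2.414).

Ratio = 28.68 / 12.94 ≈ 2.216.
Distances: 2:1 2.000 (Δ 0.216); 16:9 1.778 (Δ 0.438); root-5 2.236 (Δ 0.020); 1:1 1.000 (Δ 1.216); silver ratio 2.414 (Δ 0.198).

root-5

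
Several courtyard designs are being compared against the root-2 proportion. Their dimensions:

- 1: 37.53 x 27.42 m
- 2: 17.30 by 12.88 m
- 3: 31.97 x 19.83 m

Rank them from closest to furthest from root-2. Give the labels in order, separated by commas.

1, 2, 3

1: 37.53/27.42 ≈ 1.369 → |1.369 − 1.414| = 0.045
2: 17.30/12.88 ≈ 1.343 → |1.343 − 1.414| = 0.071
3: 31.97/19.83 ≈ 1.612 → |1.612 − 1.414| = 0.198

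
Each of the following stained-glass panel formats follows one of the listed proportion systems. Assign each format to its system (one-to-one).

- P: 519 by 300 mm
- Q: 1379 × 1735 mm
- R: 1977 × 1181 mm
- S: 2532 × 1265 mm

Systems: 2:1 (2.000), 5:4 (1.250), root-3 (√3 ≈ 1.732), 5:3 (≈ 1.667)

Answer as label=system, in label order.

P = 519/300 ≈ 1.730 → root-3 (1.732)
Q = 1735/1379 ≈ 1.258 → 5:4 (1.250)
R = 1977/1181 ≈ 1.674 → 5:3 (1.667)
S = 2532/1265 ≈ 2.002 → 2:1 (2.000)

P=root-3, Q=5:4, R=5:3, S=2:1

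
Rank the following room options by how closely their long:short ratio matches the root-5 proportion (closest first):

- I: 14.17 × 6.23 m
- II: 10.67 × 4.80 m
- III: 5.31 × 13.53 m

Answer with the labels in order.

Ratios: I = 14.17 / 6.23 ≈ 2.274; II = 10.67 / 4.80 ≈ 2.223; III = 13.53 / 5.31 ≈ 2.548.
|Δ from 2.236|: I 0.038; II 0.013; III 0.312.

II, I, III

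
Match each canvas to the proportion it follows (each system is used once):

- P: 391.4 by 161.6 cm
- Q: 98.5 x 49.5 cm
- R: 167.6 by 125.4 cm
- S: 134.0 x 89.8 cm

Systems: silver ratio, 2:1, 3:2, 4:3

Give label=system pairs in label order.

P = 391.4/161.6 ≈ 2.422 → silver ratio (2.414)
Q = 98.5/49.5 ≈ 1.990 → 2:1 (2.000)
R = 167.6/125.4 ≈ 1.337 → 4:3 (1.333)
S = 134.0/89.8 ≈ 1.492 → 3:2 (1.500)

P=silver ratio, Q=2:1, R=4:3, S=3:2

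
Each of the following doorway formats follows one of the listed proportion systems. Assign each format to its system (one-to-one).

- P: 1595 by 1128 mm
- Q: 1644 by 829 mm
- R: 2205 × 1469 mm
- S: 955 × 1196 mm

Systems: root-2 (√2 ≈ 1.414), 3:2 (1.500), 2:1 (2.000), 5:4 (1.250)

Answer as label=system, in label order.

P = 1595/1128 ≈ 1.414 → root-2 (1.414)
Q = 1644/829 ≈ 1.983 → 2:1 (2.000)
R = 2205/1469 ≈ 1.501 → 3:2 (1.500)
S = 1196/955 ≈ 1.252 → 5:4 (1.250)

P=root-2, Q=2:1, R=3:2, S=5:4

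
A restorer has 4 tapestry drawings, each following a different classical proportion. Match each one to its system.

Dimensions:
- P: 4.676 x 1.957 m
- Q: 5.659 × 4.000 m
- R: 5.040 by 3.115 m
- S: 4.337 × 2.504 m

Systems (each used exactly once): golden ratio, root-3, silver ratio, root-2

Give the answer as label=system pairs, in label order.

Ratios: P ≈ 2.389; Q ≈ 1.415; R ≈ 1.618; S ≈ 1.732.
Targets: golden ratio ≈ 1.618; root-3 ≈ 1.732; silver ratio ≈ 2.414; root-2 ≈ 1.414.

P=silver ratio, Q=root-2, R=golden ratio, S=root-3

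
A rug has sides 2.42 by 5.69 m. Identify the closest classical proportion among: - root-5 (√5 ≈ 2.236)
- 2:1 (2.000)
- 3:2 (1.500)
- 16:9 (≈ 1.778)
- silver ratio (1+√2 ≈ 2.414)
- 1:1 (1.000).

silver ratio

Ratio = 5.69 / 2.42 ≈ 2.351.
Distances: root-5 2.236 (Δ 0.115); 2:1 2.000 (Δ 0.351); 3:2 1.500 (Δ 0.851); 16:9 1.778 (Δ 0.573); silver ratio 2.414 (Δ 0.063); 1:1 1.000 (Δ 1.351).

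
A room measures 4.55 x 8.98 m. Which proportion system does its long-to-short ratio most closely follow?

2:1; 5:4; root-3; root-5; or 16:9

2:1

8.98/4.55 ≈ 1.974. Nearest candidates are 2:1 (2.000, off by 0.026) and 16:9 (1.778, off by 0.196).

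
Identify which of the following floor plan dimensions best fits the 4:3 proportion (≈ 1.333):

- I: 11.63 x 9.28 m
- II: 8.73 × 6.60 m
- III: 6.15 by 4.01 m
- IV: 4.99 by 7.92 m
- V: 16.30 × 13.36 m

II

Ratios (long/short): I ≈ 1.253; II ≈ 1.323; III ≈ 1.534; IV ≈ 1.587; V ≈ 1.220.
4:3 ≈ 1.333; option II is nearest (Δ 0.010).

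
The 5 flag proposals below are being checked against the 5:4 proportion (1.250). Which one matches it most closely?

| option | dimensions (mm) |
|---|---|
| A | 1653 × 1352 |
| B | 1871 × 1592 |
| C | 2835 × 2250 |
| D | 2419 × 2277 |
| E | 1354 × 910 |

C

Ratios (long/short): A ≈ 1.223; B ≈ 1.175; C ≈ 1.260; D ≈ 1.062; E ≈ 1.488.
5:4 ≈ 1.250; option C is nearest (Δ 0.010).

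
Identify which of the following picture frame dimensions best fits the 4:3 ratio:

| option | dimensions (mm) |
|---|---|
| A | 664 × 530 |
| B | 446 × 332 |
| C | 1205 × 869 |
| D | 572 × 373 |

Target 4:3 ≈ 1.333.
A: 1.253 (Δ0.080)  B: 1.343 (Δ0.010)  C: 1.387 (Δ0.054)  D: 1.534 (Δ0.201)

B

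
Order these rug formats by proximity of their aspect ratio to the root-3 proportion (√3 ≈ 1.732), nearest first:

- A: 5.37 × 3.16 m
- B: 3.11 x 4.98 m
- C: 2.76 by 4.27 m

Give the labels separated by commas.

A, B, C

A: 5.37/3.16 ≈ 1.699 → |1.699 − 1.732| = 0.033
B: 4.98/3.11 ≈ 1.601 → |1.601 − 1.732| = 0.131
C: 4.27/2.76 ≈ 1.547 → |1.547 − 1.732| = 0.185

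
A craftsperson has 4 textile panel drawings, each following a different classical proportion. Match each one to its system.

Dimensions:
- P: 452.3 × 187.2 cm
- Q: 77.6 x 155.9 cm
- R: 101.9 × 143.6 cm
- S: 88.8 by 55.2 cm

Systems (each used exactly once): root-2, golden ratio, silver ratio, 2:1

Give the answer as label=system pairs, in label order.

P = 452.3/187.2 ≈ 2.416 → silver ratio (2.414)
Q = 155.9/77.6 ≈ 2.009 → 2:1 (2.000)
R = 143.6/101.9 ≈ 1.409 → root-2 (1.414)
S = 88.8/55.2 ≈ 1.609 → golden ratio (1.618)

P=silver ratio, Q=2:1, R=root-2, S=golden ratio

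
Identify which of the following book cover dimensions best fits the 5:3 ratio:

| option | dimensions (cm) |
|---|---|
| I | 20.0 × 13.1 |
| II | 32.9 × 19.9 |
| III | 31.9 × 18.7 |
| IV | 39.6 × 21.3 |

II

Target 5:3 ≈ 1.667.
I: 1.527 (Δ0.140)  II: 1.653 (Δ0.014)  III: 1.706 (Δ0.039)  IV: 1.859 (Δ0.192)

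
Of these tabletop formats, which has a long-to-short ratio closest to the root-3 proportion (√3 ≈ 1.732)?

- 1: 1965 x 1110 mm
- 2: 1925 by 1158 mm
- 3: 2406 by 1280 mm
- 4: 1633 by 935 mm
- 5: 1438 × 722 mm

Target root-3 ≈ 1.732.
1: 1.770 (Δ0.038)  2: 1.662 (Δ0.070)  3: 1.880 (Δ0.148)  4: 1.747 (Δ0.015)  5: 1.992 (Δ0.260)

4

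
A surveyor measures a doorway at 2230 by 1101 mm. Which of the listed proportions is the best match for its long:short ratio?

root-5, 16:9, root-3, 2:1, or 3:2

2:1

2230/1101 ≈ 2.025. Nearest candidates are 2:1 (2.000, off by 0.025) and root-5 (2.236, off by 0.211).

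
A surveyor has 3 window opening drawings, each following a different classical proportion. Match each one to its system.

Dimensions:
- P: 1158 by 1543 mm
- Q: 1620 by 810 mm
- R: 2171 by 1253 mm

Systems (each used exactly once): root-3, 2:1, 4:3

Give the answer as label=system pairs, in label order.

Ratios: P ≈ 1.332; Q ≈ 2.000; R ≈ 1.733.
Targets: root-3 ≈ 1.732; 2:1 ≈ 2.000; 4:3 ≈ 1.333.

P=4:3, Q=2:1, R=root-3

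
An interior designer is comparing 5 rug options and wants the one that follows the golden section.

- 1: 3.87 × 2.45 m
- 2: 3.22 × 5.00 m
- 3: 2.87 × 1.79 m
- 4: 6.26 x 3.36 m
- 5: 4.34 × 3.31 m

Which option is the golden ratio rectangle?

3

Target golden ratio ≈ 1.618.
1: 1.580 (Δ0.038)  2: 1.553 (Δ0.065)  3: 1.603 (Δ0.015)  4: 1.863 (Δ0.245)  5: 1.311 (Δ0.307)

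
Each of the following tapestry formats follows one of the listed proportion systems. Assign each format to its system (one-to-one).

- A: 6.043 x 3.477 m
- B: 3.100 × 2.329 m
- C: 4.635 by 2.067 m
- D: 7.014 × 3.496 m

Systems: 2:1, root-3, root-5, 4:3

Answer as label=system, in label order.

A = 6.043/3.477 ≈ 1.738 → root-3 (1.732)
B = 3.100/2.329 ≈ 1.331 → 4:3 (1.333)
C = 4.635/2.067 ≈ 2.242 → root-5 (2.236)
D = 7.014/3.496 ≈ 2.006 → 2:1 (2.000)

A=root-3, B=4:3, C=root-5, D=2:1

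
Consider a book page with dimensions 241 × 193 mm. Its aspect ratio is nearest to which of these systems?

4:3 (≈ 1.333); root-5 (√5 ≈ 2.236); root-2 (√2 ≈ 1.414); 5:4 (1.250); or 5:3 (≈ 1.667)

Ratio = 241 / 193 ≈ 1.249.
Distances: 4:3 1.333 (Δ 0.084); root-5 2.236 (Δ 0.987); root-2 1.414 (Δ 0.165); 5:4 1.250 (Δ 0.001); 5:3 1.667 (Δ 0.418).

5:4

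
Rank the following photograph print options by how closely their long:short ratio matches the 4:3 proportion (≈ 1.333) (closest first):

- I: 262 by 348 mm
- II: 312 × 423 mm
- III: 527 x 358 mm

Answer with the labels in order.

Ratios: I = 348 / 262 ≈ 1.328; II = 423 / 312 ≈ 1.356; III = 527 / 358 ≈ 1.472.
|Δ from 1.333|: I 0.005; II 0.023; III 0.139.

I, II, III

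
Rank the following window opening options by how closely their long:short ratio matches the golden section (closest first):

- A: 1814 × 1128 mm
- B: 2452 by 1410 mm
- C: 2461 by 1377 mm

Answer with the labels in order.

A, B, C

A: 1814/1128 ≈ 1.608 → |1.608 − 1.618| = 0.010
B: 2452/1410 ≈ 1.739 → |1.739 − 1.618| = 0.121
C: 2461/1377 ≈ 1.787 → |1.787 − 1.618| = 0.169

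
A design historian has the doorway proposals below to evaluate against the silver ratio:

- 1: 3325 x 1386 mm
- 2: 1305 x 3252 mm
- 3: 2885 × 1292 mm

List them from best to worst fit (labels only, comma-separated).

Ratios: 1 = 3325 / 1386 ≈ 2.399; 2 = 3252 / 1305 ≈ 2.492; 3 = 2885 / 1292 ≈ 2.233.
|Δ from 2.414|: 1 0.015; 2 0.078; 3 0.181.

1, 2, 3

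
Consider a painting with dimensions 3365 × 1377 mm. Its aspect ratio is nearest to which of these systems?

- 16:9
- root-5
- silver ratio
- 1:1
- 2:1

silver ratio

Ratio = 3365 / 1377 ≈ 2.444.
Distances: 16:9 1.778 (Δ 0.666); root-5 2.236 (Δ 0.208); silver ratio 2.414 (Δ 0.030); 1:1 1.000 (Δ 1.444); 2:1 2.000 (Δ 0.444).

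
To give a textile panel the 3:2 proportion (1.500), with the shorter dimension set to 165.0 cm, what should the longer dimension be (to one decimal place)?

3:2 = 1.50000.
Longer side = 165.0 × 1.50000 ≈ 247.500 → 247.5 cm.

247.5 cm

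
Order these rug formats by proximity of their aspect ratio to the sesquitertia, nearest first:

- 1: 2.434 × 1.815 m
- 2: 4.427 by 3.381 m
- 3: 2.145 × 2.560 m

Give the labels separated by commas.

Ratios: 1 = 2.434 / 1.815 ≈ 1.341; 2 = 4.427 / 3.381 ≈ 1.309; 3 = 2.560 / 2.145 ≈ 1.193.
|Δ from 1.333|: 1 0.008; 2 0.024; 3 0.140.

1, 2, 3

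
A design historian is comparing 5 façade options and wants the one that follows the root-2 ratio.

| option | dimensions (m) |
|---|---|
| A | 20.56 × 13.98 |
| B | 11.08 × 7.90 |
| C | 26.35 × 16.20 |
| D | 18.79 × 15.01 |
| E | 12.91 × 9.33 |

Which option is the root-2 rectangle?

Target root-2 ≈ 1.414.
A: 1.471 (Δ0.057)  B: 1.403 (Δ0.011)  C: 1.627 (Δ0.213)  D: 1.252 (Δ0.162)  E: 1.384 (Δ0.030)

B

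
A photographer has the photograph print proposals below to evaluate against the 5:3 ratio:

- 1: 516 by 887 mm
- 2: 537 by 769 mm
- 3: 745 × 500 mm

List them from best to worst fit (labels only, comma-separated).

1, 3, 2

Ratios: 1 = 887 / 516 ≈ 1.719; 2 = 769 / 537 ≈ 1.432; 3 = 745 / 500 ≈ 1.490.
|Δ from 1.667|: 1 0.052; 2 0.235; 3 0.177.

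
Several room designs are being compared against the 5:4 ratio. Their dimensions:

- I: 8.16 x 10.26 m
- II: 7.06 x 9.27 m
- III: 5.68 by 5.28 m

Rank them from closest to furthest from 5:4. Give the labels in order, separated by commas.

Ratios: I = 10.26 / 8.16 ≈ 1.257; II = 9.27 / 7.06 ≈ 1.313; III = 5.68 / 5.28 ≈ 1.076.
|Δ from 1.250|: I 0.007; II 0.063; III 0.174.

I, II, III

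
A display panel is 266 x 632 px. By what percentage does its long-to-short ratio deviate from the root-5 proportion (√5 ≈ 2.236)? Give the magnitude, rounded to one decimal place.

Ratio = 632 / 266 ≈ 2.3759.
Ideal root-5 ≈ 2.2361. |2.3759 − 2.2361| / 2.2361 ≈ 6.25% → 6.3%.

6.3%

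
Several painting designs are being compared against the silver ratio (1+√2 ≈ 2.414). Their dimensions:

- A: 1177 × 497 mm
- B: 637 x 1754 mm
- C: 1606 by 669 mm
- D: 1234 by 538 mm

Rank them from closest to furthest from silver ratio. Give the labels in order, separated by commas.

Ratios: A = 1177 / 497 ≈ 2.368; B = 1754 / 637 ≈ 2.754; C = 1606 / 669 ≈ 2.401; D = 1234 / 538 ≈ 2.294.
|Δ from 2.414|: A 0.046; B 0.340; C 0.013; D 0.120.

C, A, D, B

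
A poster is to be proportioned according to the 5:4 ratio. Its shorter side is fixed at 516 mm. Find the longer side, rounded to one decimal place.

645.0 mm

5:4 = 1.25000.
Longer side = 516 × 1.25000 ≈ 645.000 → 645.0 mm.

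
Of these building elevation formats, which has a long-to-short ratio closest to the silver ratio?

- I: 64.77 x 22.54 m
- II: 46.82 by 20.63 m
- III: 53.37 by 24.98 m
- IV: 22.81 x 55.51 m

Ratios (long/short): I ≈ 2.874; II ≈ 2.270; III ≈ 2.137; IV ≈ 2.434.
silver ratio ≈ 2.414; option IV is nearest (Δ 0.020).

IV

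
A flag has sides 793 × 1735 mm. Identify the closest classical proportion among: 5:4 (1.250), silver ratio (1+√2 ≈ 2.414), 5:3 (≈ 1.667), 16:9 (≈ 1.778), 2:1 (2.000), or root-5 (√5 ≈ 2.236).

root-5

1735/793 ≈ 2.188. Nearest candidates are root-5 (2.236, off by 0.048) and 2:1 (2.000, off by 0.188).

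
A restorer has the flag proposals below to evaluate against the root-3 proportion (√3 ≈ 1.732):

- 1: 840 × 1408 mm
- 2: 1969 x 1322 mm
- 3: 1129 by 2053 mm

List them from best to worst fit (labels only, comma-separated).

1: 1408/840 ≈ 1.676 → |1.676 − 1.732| = 0.056
2: 1969/1322 ≈ 1.489 → |1.489 − 1.732| = 0.243
3: 2053/1129 ≈ 1.818 → |1.818 − 1.732| = 0.086

1, 3, 2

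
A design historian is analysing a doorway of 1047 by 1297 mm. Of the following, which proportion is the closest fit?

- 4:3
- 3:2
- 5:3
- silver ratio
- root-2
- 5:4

5:4

Ratio = 1297 / 1047 ≈ 1.239.
Distances: 4:3 1.333 (Δ 0.094); 3:2 1.500 (Δ 0.261); 5:3 1.667 (Δ 0.428); silver ratio 2.414 (Δ 1.175); root-2 1.414 (Δ 0.175); 5:4 1.250 (Δ 0.011).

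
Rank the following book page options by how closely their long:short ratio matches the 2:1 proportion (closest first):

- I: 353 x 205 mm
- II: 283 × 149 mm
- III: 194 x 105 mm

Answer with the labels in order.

II, III, I

I: 353/205 ≈ 1.722 → |1.722 − 2.000| = 0.278
II: 283/149 ≈ 1.899 → |1.899 − 2.000| = 0.101
III: 194/105 ≈ 1.848 → |1.848 − 2.000| = 0.152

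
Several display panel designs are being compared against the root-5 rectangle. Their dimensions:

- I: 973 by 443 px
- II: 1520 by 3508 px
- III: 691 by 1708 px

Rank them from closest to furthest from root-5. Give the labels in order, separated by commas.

I, II, III

I: 973/443 ≈ 2.196 → |2.196 − 2.236| = 0.040
II: 3508/1520 ≈ 2.308 → |2.308 − 2.236| = 0.072
III: 1708/691 ≈ 2.472 → |2.472 − 2.236| = 0.236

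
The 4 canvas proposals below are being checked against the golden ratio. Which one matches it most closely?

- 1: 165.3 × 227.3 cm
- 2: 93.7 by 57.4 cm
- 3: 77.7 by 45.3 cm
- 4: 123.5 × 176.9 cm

Ratios (long/short): 1 ≈ 1.375; 2 ≈ 1.632; 3 ≈ 1.715; 4 ≈ 1.432.
golden ratio ≈ 1.618; option 2 is nearest (Δ 0.014).

2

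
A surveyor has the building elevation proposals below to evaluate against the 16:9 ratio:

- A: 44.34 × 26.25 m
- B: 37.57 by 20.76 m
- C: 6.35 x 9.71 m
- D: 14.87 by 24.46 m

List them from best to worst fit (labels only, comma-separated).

B, A, D, C

Ratios: A = 44.34 / 26.25 ≈ 1.689; B = 37.57 / 20.76 ≈ 1.810; C = 9.71 / 6.35 ≈ 1.529; D = 24.46 / 14.87 ≈ 1.645.
|Δ from 1.778|: A 0.089; B 0.032; C 0.249; D 0.133.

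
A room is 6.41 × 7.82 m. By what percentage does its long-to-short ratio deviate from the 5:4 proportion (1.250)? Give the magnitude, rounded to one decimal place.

2.4%

Ratio = 7.82 / 6.41 ≈ 1.2200.
Ideal 5:4 = 1.2500. |1.2200 − 1.2500| / 1.2500 ≈ 2.40% → 2.4%.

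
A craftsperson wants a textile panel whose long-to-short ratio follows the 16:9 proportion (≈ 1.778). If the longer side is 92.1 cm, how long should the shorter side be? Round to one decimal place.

51.8 cm

16:9 ≈ 1.77778.
Shorter side = 92.1 ÷ 1.77778 ≈ 51.806 → 51.8 cm.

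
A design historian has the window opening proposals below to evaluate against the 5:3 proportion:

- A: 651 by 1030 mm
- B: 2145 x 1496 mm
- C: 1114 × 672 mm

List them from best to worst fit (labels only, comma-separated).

Ratios: A = 1030 / 651 ≈ 1.582; B = 2145 / 1496 ≈ 1.434; C = 1114 / 672 ≈ 1.658.
|Δ from 1.667|: A 0.085; B 0.233; C 0.009.

C, A, B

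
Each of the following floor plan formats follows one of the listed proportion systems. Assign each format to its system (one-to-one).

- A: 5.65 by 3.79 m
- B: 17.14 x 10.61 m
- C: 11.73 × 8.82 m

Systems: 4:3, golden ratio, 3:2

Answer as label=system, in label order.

A=3:2, B=golden ratio, C=4:3

A = 5.65/3.79 ≈ 1.491 → 3:2 (1.500)
B = 17.14/10.61 ≈ 1.615 → golden ratio (1.618)
C = 11.73/8.82 ≈ 1.330 → 4:3 (1.333)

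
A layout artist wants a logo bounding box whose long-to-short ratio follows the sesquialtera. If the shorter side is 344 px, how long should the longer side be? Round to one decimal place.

516.0 px

3:2 = 1.50000.
Longer side = 344 × 1.50000 ≈ 516.000 → 516.0 px.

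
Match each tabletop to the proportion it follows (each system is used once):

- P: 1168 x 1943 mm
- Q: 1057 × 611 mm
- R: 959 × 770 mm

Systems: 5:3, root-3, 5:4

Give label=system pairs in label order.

P=5:3, Q=root-3, R=5:4

P = 1943/1168 ≈ 1.664 → 5:3 (1.667)
Q = 1057/611 ≈ 1.730 → root-3 (1.732)
R = 959/770 ≈ 1.245 → 5:4 (1.250)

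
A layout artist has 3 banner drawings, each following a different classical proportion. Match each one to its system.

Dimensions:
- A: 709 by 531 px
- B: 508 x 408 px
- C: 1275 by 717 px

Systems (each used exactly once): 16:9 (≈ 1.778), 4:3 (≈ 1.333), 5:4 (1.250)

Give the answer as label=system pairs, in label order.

A=4:3, B=5:4, C=16:9

A = 709/531 ≈ 1.335 → 4:3 (1.333)
B = 508/408 ≈ 1.245 → 5:4 (1.250)
C = 1275/717 ≈ 1.778 → 16:9 (1.778)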